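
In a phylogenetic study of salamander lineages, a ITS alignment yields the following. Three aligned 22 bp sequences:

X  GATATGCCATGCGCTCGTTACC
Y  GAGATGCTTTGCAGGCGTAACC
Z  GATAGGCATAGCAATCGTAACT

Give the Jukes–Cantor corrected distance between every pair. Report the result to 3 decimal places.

d(X,Y) = 0.414, d(X,Z) = 0.497, d(Y,Z) = 0.414

X–Y: 7/22 sites differ → p ≈ 0.318182, d = −0.75 ln(1 − 0.424243) = 0.414052 ≈ 0.414.
X–Z: 8/22 sites differ → p ≈ 0.363636, d = −0.75 ln(1 − 0.484848) = 0.497470 ≈ 0.497.
Y–Z: 7/22 sites differ → p ≈ 0.318182, d = −0.75 ln(1 − 0.424243) = 0.414052 ≈ 0.414.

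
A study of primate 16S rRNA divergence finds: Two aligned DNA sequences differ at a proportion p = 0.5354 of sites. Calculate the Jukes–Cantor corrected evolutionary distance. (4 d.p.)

d = −(3/4) ln(1 − 4p/3) = −0.75 ln(1 − 0.713867) = −0.75 ln(0.286133)
  = −0.75 × (-1.251299) = 0.938474 substitutions/site.

0.9385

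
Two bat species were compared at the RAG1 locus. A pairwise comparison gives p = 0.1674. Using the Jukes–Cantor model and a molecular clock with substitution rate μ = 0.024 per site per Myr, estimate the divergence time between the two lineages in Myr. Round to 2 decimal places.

d = −(3/4) ln(1 − 4p/3) = −0.75 ln(1 − 0.2232) = −0.75 ln(0.7768)
  = −0.75 × (-0.252572) = 0.189429 substitutions/site.
Under a molecular clock d = 2μt, so t = d/(2μ) = 0.189429 / (2 × 0.024) = 3.95 Myr.

3.95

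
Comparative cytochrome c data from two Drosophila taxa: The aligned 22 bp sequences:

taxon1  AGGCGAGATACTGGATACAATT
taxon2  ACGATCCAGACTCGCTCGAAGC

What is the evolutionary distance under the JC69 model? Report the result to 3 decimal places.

0.974

The sequences differ at 12 of 22 sites, so p = 12/22 ≈ 0.545455.
d = −(3/4) ln(1 − 4p/3) = −0.75 ln(1 − 0.727273) = −0.75 ln(0.272727)
  = −0.75 × (-1.299284) = 0.974463 substitutions/site.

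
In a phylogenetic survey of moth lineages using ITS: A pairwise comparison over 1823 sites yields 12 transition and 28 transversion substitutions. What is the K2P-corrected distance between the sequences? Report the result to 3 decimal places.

P = 12/1823 ≈ 0.006583 and Q = 28/1823 ≈ 0.015359.
Under the Kimura two-parameter model, d = −½ ln(1 − 2P − Q) − ¼ ln(1 − 2Q).
1 − 2P − Q = 0.971475, giving −½ ln(0.971475) = 0.014470.
1 − 2Q = 0.969282, giving −¼ ln(0.969282) = 0.007800.
d = 0.014470 + 0.007800 = 0.022270.

0.022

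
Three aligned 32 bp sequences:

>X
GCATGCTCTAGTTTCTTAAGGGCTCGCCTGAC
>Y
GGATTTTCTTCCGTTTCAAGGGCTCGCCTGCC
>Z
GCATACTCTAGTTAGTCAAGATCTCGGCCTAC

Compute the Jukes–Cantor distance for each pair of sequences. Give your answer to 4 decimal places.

X–Y: 10/32 sites differ → p = 0.3125, d = −0.75 ln(1 − 0.416667) = 0.404248 ≈ 0.4042.
X–Z: 9/32 sites differ → p = 0.28125, d = −0.75 ln(1 − 0.375) = 0.352503 ≈ 0.3525.
Y–Z: 15/32 sites differ → p = 0.46875, d = −0.75 ln(1 − 0.625) = 0.735622 ≈ 0.7356.

d(X,Y) = 0.4042, d(X,Z) = 0.3525, d(Y,Z) = 0.7356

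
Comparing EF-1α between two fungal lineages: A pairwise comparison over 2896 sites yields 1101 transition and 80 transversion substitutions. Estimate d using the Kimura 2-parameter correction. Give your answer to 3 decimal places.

0.790

P = 1101/2896 ≈ 0.38018 and Q = 80/2896 ≈ 0.027624.
Under the Kimura two-parameter model, d = −½ ln(1 − 2P − Q) − ¼ ln(1 − 2Q).
1 − 2P − Q = 0.212016, giving −½ ln(0.212016) = 0.775547.
1 − 2Q = 0.944752, giving −¼ ln(0.944752) = 0.014208.
d = 0.775547 + 0.014208 = 0.789755.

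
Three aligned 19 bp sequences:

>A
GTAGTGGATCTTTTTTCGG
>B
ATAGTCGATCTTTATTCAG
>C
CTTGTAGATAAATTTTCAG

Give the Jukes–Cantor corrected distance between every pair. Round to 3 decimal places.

d(A,B) = 0.247, d(A,C) = 0.507, d(B,C) = 0.507

A–B: 4/19 sites differ → p ≈ 0.210526, d = −0.75 ln(1 − 0.280701) = 0.247109 ≈ 0.247.
A–C: 7/19 sites differ → p ≈ 0.368421, d = −0.75 ln(1 − 0.491228) = 0.506816 ≈ 0.507.
B–C: 7/19 sites differ → p ≈ 0.368421, d = −0.75 ln(1 − 0.491228) = 0.506816 ≈ 0.507.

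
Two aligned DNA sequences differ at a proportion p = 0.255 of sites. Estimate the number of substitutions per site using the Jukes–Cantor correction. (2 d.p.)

0.31

d = −(3/4) ln(1 − 4p/3) = −0.75 ln(1 − 0.34) = −0.75 ln(0.66)
  = −0.75 × (-0.415515) = 0.311636 substitutions/site.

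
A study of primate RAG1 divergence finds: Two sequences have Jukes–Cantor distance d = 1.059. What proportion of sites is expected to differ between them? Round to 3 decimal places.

0.567

p = (3/4)(1 − e^(−4d/3)) = 0.75 × (1 − e^(-1.412)) = 0.75 × (1 − 0.243655) = 0.567259.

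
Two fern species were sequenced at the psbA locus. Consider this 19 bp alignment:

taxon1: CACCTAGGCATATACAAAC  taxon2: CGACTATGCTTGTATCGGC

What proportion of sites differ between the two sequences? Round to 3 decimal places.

The sequences differ at 9 of 19 positions (sites 2, 3, 7, 10, 12, 15, 16, 17, 18).
p = 9/19 = 0.473684… ≈ 0.474 (to 3 d.p.).

0.474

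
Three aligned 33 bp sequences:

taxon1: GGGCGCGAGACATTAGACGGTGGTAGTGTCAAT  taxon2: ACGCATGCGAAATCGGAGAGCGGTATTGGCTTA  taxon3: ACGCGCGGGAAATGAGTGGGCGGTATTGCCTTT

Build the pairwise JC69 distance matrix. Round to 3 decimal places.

d(taxon1,taxon2) = 0.780, d(taxon1,taxon3) = 0.497, d(taxon2,taxon3) = 0.339

taxon1–taxon2: 16/33 sites differ → p ≈ 0.484848, d = −0.75 ln(1 − 0.646464) = 0.779827 ≈ 0.780.
taxon1–taxon3: 12/33 sites differ → p ≈ 0.363636, d = −0.75 ln(1 − 0.484848) = 0.497470 ≈ 0.497.
taxon2–taxon3: 9/33 sites differ → p ≈ 0.272727, d = −0.75 ln(1 − 0.363636) = 0.338988 ≈ 0.339.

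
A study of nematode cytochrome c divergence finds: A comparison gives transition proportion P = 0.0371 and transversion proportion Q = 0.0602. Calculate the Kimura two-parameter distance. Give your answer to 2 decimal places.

Under the Kimura two-parameter model, d = −½ ln(1 − 2P − Q) − ¼ ln(1 − 2Q).
1 − 2P − Q = 0.8656, giving −½ ln(0.8656) = 0.072166.
1 − 2Q = 0.8796, giving −¼ ln(0.8796) = 0.032072.
d = 0.072166 + 0.032072 = 0.104238.

0.10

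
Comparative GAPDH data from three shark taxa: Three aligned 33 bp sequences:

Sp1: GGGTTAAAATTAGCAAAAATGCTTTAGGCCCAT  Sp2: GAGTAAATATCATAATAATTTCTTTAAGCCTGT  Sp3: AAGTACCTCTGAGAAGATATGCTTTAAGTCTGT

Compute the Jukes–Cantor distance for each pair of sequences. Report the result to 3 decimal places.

d(Sp1,Sp2) = 0.497, d(Sp1,Sp3) = 0.699, d(Sp2,Sp3) = 0.441

Sp1–Sp2: 12/33 sites differ → p ≈ 0.363636, d = −0.75 ln(1 − 0.484848) = 0.497470 ≈ 0.497.
Sp1–Sp3: 15/33 sites differ → p ≈ 0.454545, d = −0.75 ln(1 − 0.60606) = 0.698667 ≈ 0.699.
Sp2–Sp3: 11/33 sites differ → p ≈ 0.333333, d = −0.75 ln(1 − 0.444444) = 0.440839 ≈ 0.441.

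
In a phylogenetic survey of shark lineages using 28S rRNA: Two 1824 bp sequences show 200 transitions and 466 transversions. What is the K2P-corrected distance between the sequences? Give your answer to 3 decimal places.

P = 200/1824 ≈ 0.109649 and Q = 466/1824 ≈ 0.255482.
Under the Kimura two-parameter model, d = −½ ln(1 − 2P − Q) − ¼ ln(1 − 2Q).
1 − 2P − Q = 0.52522, giving −½ ln(0.52522) = 0.321969.
1 − 2Q = 0.489036, giving −¼ ln(0.489036) = 0.178830.
d = 0.321969 + 0.178830 = 0.500799.

0.501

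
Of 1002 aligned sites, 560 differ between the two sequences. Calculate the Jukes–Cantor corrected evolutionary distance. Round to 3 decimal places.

p = 560/1002 ≈ 0.558882.
d = −(3/4) ln(1 − 4p/3) = −0.75 ln(1 − 0.745176) = −0.75 ln(0.254824)
  = −0.75 × (-1.367182) = 1.025387 substitutions/site.

1.025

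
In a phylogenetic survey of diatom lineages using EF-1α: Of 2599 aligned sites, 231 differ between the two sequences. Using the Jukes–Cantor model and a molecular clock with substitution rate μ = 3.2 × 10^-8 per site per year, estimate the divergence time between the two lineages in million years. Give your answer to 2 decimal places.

1.48

p = 231/2599 ≈ 0.08888.
d = −(3/4) ln(1 − 4p/3) = −0.75 ln(1 − 0.118507) = −0.75 ln(0.881493)
  = −0.75 × (-0.126138) = 0.094604 substitutions/site.
Under a molecular clock d = 2μt, so t = d/(2μ) = 0.094604 / (2 × 3.2 × 10^-8) = 1.48 million years.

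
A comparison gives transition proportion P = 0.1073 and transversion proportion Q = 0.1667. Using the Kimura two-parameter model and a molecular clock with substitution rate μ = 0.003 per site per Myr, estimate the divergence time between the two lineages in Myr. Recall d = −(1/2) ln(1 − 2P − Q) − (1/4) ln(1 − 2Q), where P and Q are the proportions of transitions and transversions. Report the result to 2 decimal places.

56.91

Under the Kimura two-parameter model, d = −½ ln(1 − 2P − Q) − ¼ ln(1 − 2Q).
1 − 2P − Q = 0.6187, giving −½ ln(0.6187) = 0.240067.
1 − 2Q = 0.6666, giving −¼ ln(0.6666) = 0.101391.
d = 0.240067 + 0.101391 = 0.341458.
Under a molecular clock d = 2μt, so t = d/(2μ) = 0.341458 / (2 × 0.003) = 56.91 Myr.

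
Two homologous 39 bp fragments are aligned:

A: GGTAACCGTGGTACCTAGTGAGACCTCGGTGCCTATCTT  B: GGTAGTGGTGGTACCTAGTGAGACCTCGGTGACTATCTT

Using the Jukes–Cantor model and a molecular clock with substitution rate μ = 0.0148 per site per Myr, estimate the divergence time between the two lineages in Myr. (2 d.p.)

The sequences differ at 4 of 39 sites (5, 6, 7, 32), so p = 4/39 ≈ 0.102564.
d = −(3/4) ln(1 − 4p/3) = −0.75 ln(1 − 0.136752) = −0.75 ln(0.863248)
  = −0.75 × (-0.147053) = 0.110290 substitutions/site.
Under a molecular clock d = 2μt, so t = d/(2μ) = 0.110290 / (2 × 0.0148) = 3.73 Myr.

3.73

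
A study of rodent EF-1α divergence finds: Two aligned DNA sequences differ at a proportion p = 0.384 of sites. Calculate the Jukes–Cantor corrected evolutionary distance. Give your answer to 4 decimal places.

0.5381

d = −(3/4) ln(1 − 4p/3) = −0.75 ln(1 − 0.512) = −0.75 ln(0.488)
  = −0.75 × (-0.717440) = 0.538080 substitutions/site.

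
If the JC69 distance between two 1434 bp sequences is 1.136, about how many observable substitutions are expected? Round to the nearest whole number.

Invert JC69: p = (3/4)(1 − e^(−4d/3)) = 0.75 × (1 − e^(-1.514667)) = 0.75 × (1 − 0.219881) = 0.585089.
Expected differing sites = pL ≈ 0.585089 × 1434 = 839.017626 ≈ 839.

839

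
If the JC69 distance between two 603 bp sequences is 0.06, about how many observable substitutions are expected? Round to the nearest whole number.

Invert JC69: p = (3/4)(1 − e^(−4d/3)) = 0.75 × (1 − e^(-0.08)) = 0.75 × (1 − 0.923116) = 0.057663.
Expected differing sites = pL ≈ 0.057663 × 603 = 34.770789 ≈ 35.

35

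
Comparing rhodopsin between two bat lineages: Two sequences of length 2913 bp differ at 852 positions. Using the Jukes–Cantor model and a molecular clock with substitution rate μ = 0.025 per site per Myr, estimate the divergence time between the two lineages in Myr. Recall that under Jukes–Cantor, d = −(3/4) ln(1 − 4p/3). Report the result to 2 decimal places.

p = 852/2913 ≈ 0.292482.
d = −(3/4) ln(1 − 4p/3) = −0.75 ln(1 − 0.389976) = −0.75 ln(0.610024)
  = −0.75 × (-0.494257) = 0.370693 substitutions/site.
Under a molecular clock d = 2μt, so t = d/(2μ) = 0.370693 / (2 × 0.025) = 7.41 Myr.

7.41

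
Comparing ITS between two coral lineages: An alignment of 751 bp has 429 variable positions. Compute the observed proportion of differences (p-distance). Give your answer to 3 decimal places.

p = 429/751 = 0.571238… ≈ 0.571 (to 3 d.p.).

0.571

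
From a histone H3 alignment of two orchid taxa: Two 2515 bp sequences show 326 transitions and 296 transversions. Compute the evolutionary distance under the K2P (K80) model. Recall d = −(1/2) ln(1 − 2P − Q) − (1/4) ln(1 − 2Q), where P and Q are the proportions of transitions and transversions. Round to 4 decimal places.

0.3037

P = 326/2515 ≈ 0.129622 and Q = 296/2515 ≈ 0.117694.
Under the Kimura two-parameter model, d = −½ ln(1 − 2P − Q) − ¼ ln(1 − 2Q).
1 − 2P − Q = 0.623062, giving −½ ln(0.623062) = 0.236555.
1 − 2Q = 0.764612, giving −¼ ln(0.764612) = 0.067097.
d = 0.236555 + 0.067097 = 0.303652.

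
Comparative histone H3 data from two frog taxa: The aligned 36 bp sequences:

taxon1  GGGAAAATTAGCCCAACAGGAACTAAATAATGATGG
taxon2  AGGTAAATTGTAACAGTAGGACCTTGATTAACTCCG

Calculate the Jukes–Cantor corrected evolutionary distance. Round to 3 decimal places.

0.745

The sequences differ at 17 of 36 sites, so p = 17/36 ≈ 0.472222.
d = −(3/4) ln(1 − 4p/3) = −0.75 ln(1 − 0.629629) = −0.75 ln(0.370371)
  = −0.75 × (-0.993250) = 0.744938 substitutions/site.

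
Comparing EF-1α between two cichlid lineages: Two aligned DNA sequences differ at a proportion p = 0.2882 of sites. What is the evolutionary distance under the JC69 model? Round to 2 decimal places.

d = −(3/4) ln(1 − 4p/3) = −0.75 ln(1 − 0.384267) = −0.75 ln(0.615733)
  = −0.75 × (-0.484942) = 0.363707 substitutions/site.

0.36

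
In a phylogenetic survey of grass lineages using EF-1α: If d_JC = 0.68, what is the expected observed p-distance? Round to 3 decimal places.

p = (3/4)(1 − e^(−4d/3)) = 0.75 × (1 − e^(-0.906667)) = 0.75 × (1 − 0.403868) = 0.447099.

0.447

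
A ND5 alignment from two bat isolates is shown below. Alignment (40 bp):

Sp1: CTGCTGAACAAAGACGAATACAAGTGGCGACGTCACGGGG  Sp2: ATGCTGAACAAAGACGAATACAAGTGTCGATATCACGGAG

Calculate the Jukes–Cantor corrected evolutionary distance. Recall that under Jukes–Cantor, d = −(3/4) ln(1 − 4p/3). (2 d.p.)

0.14

The sequences differ at 5 of 40 sites (1, 27, 31, 32, 39), so p = 5/40 = 0.125.
d = −(3/4) ln(1 − 4p/3) = −0.75 ln(1 − 0.166667) = −0.75 ln(0.833333)
  = −0.75 × (-0.182322) = 0.136742 substitutions/site.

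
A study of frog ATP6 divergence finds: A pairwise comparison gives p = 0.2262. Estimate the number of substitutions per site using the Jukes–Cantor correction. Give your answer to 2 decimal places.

0.27

d = −(3/4) ln(1 − 4p/3) = −0.75 ln(1 − 0.3016) = −0.75 ln(0.6984)
  = −0.75 × (-0.358963) = 0.269222 substitutions/site.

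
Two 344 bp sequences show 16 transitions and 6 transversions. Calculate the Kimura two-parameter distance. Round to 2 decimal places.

P = 16/344 ≈ 0.046512 and Q = 6/344 ≈ 0.017442.
Under the Kimura two-parameter model, d = −½ ln(1 − 2P − Q) − ¼ ln(1 − 2Q).
1 − 2P − Q = 0.889534, giving −½ ln(0.889534) = 0.058529.
1 − 2Q = 0.965116, giving −¼ ln(0.965116) = 0.008877.
d = 0.058529 + 0.008877 = 0.067406.

0.07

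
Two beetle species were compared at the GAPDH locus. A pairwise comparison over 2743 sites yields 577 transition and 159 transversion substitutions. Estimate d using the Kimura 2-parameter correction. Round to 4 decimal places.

0.3565

P = 577/2743 ≈ 0.210354 and Q = 159/2743 ≈ 0.057966.
Under the Kimura two-parameter model, d = −½ ln(1 − 2P − Q) − ¼ ln(1 − 2Q).
1 − 2P − Q = 0.521326, giving −½ ln(0.521326) = 0.325690.
1 − 2Q = 0.884068, giving −¼ ln(0.884068) = 0.030805.
d = 0.325690 + 0.030805 = 0.356495.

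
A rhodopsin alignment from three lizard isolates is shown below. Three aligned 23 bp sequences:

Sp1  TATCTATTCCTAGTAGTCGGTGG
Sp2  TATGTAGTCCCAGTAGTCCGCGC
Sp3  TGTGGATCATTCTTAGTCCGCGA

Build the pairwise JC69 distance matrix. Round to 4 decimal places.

d(Sp1,Sp2) = 0.3206, d(Sp1,Sp3) = 0.7614, d(Sp2,Sp3) = 0.6501

Sp1–Sp2: 6/23 sites differ → p ≈ 0.26087, d = −0.75 ln(1 − 0.347827) = 0.320584 ≈ 0.3206.
Sp1–Sp3: 11/23 sites differ → p ≈ 0.478261, d = −0.75 ln(1 − 0.637681) = 0.761423 ≈ 0.7614.
Sp2–Sp3: 10/23 sites differ → p ≈ 0.434783, d = −0.75 ln(1 − 0.579711) = 0.650110 ≈ 0.6501.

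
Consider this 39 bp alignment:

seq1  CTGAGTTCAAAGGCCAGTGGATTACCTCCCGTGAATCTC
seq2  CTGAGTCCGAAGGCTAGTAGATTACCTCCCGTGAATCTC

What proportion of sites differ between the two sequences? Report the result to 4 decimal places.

The sequences differ at 4 of 39 positions (sites 7, 9, 15, 19).
p = 4/39 = 0.102564… ≈ 0.1026 (to 4 d.p.).

0.1026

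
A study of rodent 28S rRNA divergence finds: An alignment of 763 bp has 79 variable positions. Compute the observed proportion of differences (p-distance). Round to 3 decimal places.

0.104

p = 79/763 = 0.103538… ≈ 0.104 (to 3 d.p.).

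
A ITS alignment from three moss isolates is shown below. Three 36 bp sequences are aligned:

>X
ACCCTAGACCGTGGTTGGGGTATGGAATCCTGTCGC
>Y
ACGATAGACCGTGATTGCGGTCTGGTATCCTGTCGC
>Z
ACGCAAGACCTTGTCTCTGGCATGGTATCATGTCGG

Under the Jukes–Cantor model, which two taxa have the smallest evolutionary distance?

X–Y: 6/36 differ, p = 0.167, d = 0.188.
X–Z: 11/36 differ, p = 0.306, d = 0.392.
Y–Z: 11/36 differ, p = 0.306, d = 0.392.
The smallest distance is between X and Y.

X and Y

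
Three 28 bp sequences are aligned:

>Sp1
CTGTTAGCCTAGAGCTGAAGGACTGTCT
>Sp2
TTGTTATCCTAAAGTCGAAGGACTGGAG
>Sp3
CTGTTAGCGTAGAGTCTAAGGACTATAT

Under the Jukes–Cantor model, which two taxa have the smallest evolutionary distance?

Sp1 and Sp3

Sp1–Sp2: 8/28 differ, p = 0.286, d = 0.360.
Sp1–Sp3: 6/28 differ, p = 0.214, d = 0.252.
Sp2–Sp3: 8/28 differ, p = 0.286, d = 0.360.
The smallest distance is between Sp1 and Sp3.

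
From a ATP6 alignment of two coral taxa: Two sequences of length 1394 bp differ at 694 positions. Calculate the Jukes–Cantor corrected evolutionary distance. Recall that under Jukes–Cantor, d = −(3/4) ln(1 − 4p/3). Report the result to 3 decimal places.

0.818

p = 694/1394 ≈ 0.497848.
d = −(3/4) ln(1 − 4p/3) = −0.75 ln(1 − 0.663797) = −0.75 ln(0.336203)
  = −0.75 × (-1.090040) = 0.817530 substitutions/site.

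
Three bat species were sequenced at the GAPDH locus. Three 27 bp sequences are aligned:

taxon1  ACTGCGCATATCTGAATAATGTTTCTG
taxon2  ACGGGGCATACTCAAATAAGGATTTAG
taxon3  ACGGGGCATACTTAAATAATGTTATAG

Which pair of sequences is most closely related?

taxon1–taxon2: 10/27 differ, p = 0.370, d = 0.511.
taxon1–taxon3: 8/27 differ, p = 0.296, d = 0.377.
taxon2–taxon3: 4/27 differ, p = 0.148, d = 0.165.
The smallest distance is between taxon2 and taxon3.

taxon2 and taxon3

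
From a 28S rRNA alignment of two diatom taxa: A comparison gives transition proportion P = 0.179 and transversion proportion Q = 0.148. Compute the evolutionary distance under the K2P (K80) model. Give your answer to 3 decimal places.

0.440

Under the Kimura two-parameter model, d = −½ ln(1 − 2P − Q) − ¼ ln(1 − 2Q).
1 − 2P − Q = 0.494, giving −½ ln(0.494) = 0.352610.
1 − 2Q = 0.704, giving −¼ ln(0.704) = 0.087744.
d = 0.352610 + 0.087744 = 0.440354.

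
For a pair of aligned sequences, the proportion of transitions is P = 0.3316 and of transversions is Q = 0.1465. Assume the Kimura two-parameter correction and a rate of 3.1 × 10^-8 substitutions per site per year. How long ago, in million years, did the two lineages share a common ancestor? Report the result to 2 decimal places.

Under the Kimura two-parameter model, d = −½ ln(1 − 2P − Q) − ¼ ln(1 − 2Q).
1 − 2P − Q = 0.1903, giving −½ ln(0.1903) = 0.829577.
1 − 2Q = 0.707, giving −¼ ln(0.707) = 0.086681.
d = 0.829577 + 0.086681 = 0.916258.
Under a molecular clock d = 2μt, so t = d/(2μ) = 0.916258 / (2 × 3.1 × 10^-8) = 14.78 million years.

14.78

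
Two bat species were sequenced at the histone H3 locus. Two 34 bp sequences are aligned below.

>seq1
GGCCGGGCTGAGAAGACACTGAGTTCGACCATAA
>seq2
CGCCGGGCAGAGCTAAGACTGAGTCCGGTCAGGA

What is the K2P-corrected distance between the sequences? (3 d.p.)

0.427

Of 34 sites, 5 differences are transitions and 6 are transversions, so P = 5/34 ≈ 0.147059 and Q = 6/34 ≈ 0.176471.
Under the Kimura two-parameter model, d = −½ ln(1 − 2P − Q) − ¼ ln(1 − 2Q).
1 − 2P − Q = 0.529411, giving −½ ln(0.529411) = 0.317995.
1 − 2Q = 0.647058, giving −¼ ln(0.647058) = 0.108830.
d = 0.317995 + 0.108830 = 0.426825.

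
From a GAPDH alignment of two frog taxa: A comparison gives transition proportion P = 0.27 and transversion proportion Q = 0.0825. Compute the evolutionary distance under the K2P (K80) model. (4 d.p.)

Under the Kimura two-parameter model, d = −½ ln(1 − 2P − Q) − ¼ ln(1 − 2Q).
1 − 2P − Q = 0.3775, giving −½ ln(0.3775) = 0.487092.
1 − 2Q = 0.835, giving −¼ ln(0.835) = 0.045081.
d = 0.487092 + 0.045081 = 0.532173.

0.5322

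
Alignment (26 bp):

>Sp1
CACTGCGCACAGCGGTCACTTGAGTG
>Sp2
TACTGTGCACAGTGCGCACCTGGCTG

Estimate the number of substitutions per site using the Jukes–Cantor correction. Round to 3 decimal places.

0.396

The sequences differ at 8 of 26 sites (1, 6, 13, 15, 16, 20, 23, 24), so p = 8/26 ≈ 0.307692.
d = −(3/4) ln(1 − 4p/3) = −0.75 ln(1 − 0.410256) = −0.75 ln(0.589744)
  = −0.75 × (-0.528067) = 0.396050 substitutions/site.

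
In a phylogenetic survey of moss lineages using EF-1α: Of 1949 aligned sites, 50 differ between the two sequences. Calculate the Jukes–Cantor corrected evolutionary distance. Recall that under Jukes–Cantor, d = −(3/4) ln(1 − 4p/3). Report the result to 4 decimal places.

0.0261

p = 50/1949 ≈ 0.025654.
d = −(3/4) ln(1 − 4p/3) = −0.75 ln(1 − 0.034205) = −0.75 ln(0.965795)
  = −0.75 × (-0.034804) = 0.026103 substitutions/site.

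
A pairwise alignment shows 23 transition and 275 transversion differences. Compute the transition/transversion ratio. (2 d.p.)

0.08

R = 23/275 = 0.083636… ≈ 0.08 (to 2 d.p.).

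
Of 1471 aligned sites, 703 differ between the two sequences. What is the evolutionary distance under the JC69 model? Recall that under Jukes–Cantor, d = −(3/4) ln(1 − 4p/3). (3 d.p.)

p = 703/1471 ≈ 0.477906.
d = −(3/4) ln(1 − 4p/3) = −0.75 ln(1 − 0.637208) = −0.75 ln(0.362792)
  = −0.75 × (-1.013926) = 0.760445 substitutions/site.

0.760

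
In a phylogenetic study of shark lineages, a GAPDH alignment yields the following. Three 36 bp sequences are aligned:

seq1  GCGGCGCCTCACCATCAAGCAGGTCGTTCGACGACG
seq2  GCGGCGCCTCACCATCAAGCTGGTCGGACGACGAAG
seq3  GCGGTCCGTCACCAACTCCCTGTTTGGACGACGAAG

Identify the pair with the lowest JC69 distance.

seq1–seq2: 4/36 differ, p = 0.111, d = 0.120.
seq1–seq3: 13/36 differ, p = 0.361, d = 0.493.
seq2–seq3: 9/36 differ, p = 0.250, d = 0.304.
The smallest distance is between seq1 and seq2.

seq1 and seq2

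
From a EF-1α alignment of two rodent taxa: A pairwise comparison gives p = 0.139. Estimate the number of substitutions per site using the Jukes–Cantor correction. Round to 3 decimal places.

d = −(3/4) ln(1 − 4p/3) = −0.75 ln(1 − 0.185333) = −0.75 ln(0.814667)
  = −0.75 × (-0.204976) = 0.153732 substitutions/site.

0.154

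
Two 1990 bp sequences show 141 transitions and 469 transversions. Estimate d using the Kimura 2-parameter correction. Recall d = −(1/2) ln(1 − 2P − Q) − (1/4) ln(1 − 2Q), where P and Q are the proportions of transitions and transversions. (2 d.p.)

0.40

P = 141/1990 ≈ 0.070854 and Q = 469/1990 ≈ 0.235678.
Under the Kimura two-parameter model, d = −½ ln(1 − 2P − Q) − ¼ ln(1 − 2Q).
1 − 2P − Q = 0.622614, giving −½ ln(0.622614) = 0.236914.
1 − 2Q = 0.528644, giving −¼ ln(0.528644) = 0.159360.
d = 0.236914 + 0.159360 = 0.396274.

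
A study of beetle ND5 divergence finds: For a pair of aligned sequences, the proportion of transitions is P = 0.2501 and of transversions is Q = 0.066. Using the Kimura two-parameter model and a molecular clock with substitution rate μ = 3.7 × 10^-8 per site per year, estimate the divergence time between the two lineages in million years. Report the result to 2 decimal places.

6.12

Under the Kimura two-parameter model, d = −½ ln(1 − 2P − Q) − ¼ ln(1 − 2Q).
1 − 2P − Q = 0.4338, giving −½ ln(0.4338) = 0.417586.
1 − 2Q = 0.868, giving −¼ ln(0.868) = 0.035391.
d = 0.417586 + 0.035391 = 0.452977.
Under a molecular clock d = 2μt, so t = d/(2μ) = 0.452977 / (2 × 3.7 × 10^-8) = 6.12 million years.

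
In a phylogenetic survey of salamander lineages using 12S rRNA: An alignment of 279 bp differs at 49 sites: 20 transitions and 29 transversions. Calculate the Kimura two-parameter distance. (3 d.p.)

0.200

P = 20/279 ≈ 0.071685 and Q = 29/279 ≈ 0.103943.
Under the Kimura two-parameter model, d = −½ ln(1 − 2P − Q) − ¼ ln(1 − 2Q).
1 − 2P − Q = 0.752687, giving −½ ln(0.752687) = 0.142053.
1 − 2Q = 0.792114, giving −¼ ln(0.792114) = 0.058262.
d = 0.142053 + 0.058262 = 0.200315.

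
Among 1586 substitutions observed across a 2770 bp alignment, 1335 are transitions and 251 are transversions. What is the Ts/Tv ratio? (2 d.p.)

R = 1335/251 = 5.318725… ≈ 5.32 (to 2 d.p.).

5.32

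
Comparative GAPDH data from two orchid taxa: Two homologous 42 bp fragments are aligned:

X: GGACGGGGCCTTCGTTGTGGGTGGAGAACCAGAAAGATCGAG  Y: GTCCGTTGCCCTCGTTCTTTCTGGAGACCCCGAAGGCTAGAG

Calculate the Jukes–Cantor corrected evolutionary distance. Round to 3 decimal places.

0.441

The sequences differ at 14 of 42 sites, so p = 14/42 ≈ 0.333333.
d = −(3/4) ln(1 − 4p/3) = −0.75 ln(1 − 0.444444) = −0.75 ln(0.555556)
  = −0.75 × (-0.587786) = 0.440840 substitutions/site.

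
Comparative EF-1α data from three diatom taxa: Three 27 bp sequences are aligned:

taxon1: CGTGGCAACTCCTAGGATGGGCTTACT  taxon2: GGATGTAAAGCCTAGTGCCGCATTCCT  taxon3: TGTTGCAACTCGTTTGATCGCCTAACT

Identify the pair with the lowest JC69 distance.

taxon1 and taxon3

taxon1–taxon2: 13/27 differ, p = 0.481, d = 0.770.
taxon1–taxon3: 8/27 differ, p = 0.296, d = 0.377.
taxon2–taxon3: 14/27 differ, p = 0.519, d = 0.882.
The smallest distance is between taxon1 and taxon3.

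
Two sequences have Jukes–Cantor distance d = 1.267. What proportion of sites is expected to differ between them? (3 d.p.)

p = (3/4)(1 − e^(−4d/3)) = 0.75 × (1 − e^(-1.689333)) = 0.75 × (1 − 0.184643) = 0.611518.

0.612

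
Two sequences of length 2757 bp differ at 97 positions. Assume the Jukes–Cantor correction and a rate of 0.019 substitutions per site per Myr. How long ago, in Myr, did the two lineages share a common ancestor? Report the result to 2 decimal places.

0.95

p = 97/2757 ≈ 0.035183.
d = −(3/4) ln(1 − 4p/3) = −0.75 ln(1 − 0.046911) = −0.75 ln(0.953089)
  = −0.75 × (-0.048047) = 0.036035 substitutions/site.
Under a molecular clock d = 2μt, so t = d/(2μ) = 0.036035 / (2 × 0.019) = 0.95 Myr.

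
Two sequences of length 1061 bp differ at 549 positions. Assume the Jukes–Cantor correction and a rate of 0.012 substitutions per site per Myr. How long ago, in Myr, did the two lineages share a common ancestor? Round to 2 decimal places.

p = 549/1061 ≈ 0.517436.
d = −(3/4) ln(1 − 4p/3) = −0.75 ln(1 − 0.689915) = −0.75 ln(0.310085)
  = −0.75 × (-1.170909) = 0.878182 substitutions/site.
Under a molecular clock d = 2μt, so t = d/(2μ) = 0.878182 / (2 × 0.012) = 36.59 Myr.

36.59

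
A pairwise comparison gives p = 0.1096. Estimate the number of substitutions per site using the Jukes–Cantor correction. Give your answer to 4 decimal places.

0.1185

d = −(3/4) ln(1 − 4p/3) = −0.75 ln(1 − 0.146133) = −0.75 ln(0.853867)
  = −0.75 × (-0.157980) = 0.118485 substitutions/site.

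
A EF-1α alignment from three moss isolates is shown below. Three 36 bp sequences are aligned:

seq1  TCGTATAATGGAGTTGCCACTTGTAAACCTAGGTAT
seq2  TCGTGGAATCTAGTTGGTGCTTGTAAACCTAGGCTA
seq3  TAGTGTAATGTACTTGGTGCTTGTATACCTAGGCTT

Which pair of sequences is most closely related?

seq2 and seq3

seq1–seq2: 10/36 differ, p = 0.278, d = 0.347.
seq1–seq3: 10/36 differ, p = 0.278, d = 0.347.
seq2–seq3: 6/36 differ, p = 0.167, d = 0.188.
The smallest distance is between seq2 and seq3.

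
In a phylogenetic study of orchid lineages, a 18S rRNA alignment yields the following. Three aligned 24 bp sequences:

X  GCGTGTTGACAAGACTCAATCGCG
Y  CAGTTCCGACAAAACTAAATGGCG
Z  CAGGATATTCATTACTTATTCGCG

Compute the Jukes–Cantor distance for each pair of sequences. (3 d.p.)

X–Y: 8/24 sites differ → p ≈ 0.333333, d = −0.75 ln(1 − 0.444444) = 0.440839 ≈ 0.441.
X–Z: 11/24 sites differ → p ≈ 0.458333, d = −0.75 ln(1 − 0.611111) = 0.708346 ≈ 0.708.
Y–Z: 11/24 sites differ → p ≈ 0.458333, d = −0.75 ln(1 − 0.611111) = 0.708346 ≈ 0.708.

d(X,Y) = 0.441, d(X,Z) = 0.708, d(Y,Z) = 0.708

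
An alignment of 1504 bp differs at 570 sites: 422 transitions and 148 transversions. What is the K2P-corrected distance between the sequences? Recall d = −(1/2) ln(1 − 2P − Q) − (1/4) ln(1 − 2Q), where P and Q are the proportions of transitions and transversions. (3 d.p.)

0.594

P = 422/1504 ≈ 0.280585 and Q = 148/1504 ≈ 0.098404.
Under the Kimura two-parameter model, d = −½ ln(1 − 2P − Q) − ¼ ln(1 − 2Q).
1 − 2P − Q = 0.340426, giving −½ ln(0.340426) = 0.538779.
1 − 2Q = 0.803192, giving −¼ ln(0.803192) = 0.054790.
d = 0.538779 + 0.054790 = 0.593569.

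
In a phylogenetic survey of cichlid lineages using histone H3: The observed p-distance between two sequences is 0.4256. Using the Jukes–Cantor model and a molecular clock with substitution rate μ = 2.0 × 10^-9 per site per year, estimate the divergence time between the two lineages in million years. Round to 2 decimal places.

157.14

d = −(3/4) ln(1 − 4p/3) = −0.75 ln(1 − 0.567467) = −0.75 ln(0.432533)
  = −0.75 × (-0.838097) = 0.628573 substitutions/site.
Under a molecular clock d = 2μt, so t = d/(2μ) = 0.628573 / (2 × 2.0 × 10^-9) = 157.14 million years.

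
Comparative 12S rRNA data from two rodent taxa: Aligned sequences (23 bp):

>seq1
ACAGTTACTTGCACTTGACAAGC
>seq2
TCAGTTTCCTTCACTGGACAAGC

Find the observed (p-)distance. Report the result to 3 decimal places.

The sequences differ at 5 of 23 positions (sites 1, 7, 9, 11, 16).
p = 5/23 = 0.217391… ≈ 0.217 (to 3 d.p.).

0.217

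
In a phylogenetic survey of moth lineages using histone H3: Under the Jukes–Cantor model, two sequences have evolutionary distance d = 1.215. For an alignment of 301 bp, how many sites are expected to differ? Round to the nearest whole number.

Invert JC69: p = (3/4)(1 − e^(−4d/3)) = 0.75 × (1 − e^(-1.62)) = 0.75 × (1 − 0.197899) = 0.601576.
Expected differing sites = pL ≈ 0.601576 × 301 = 181.074376 ≈ 181.

181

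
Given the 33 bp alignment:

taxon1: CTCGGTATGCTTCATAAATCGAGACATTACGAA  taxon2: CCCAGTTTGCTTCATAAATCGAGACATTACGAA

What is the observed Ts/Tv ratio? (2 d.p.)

Transitions are A↔G and C↔T; transversions are all other mismatches.
Transitions: 2. Transversions: 1.
R = 2/1 = 2.00.

2.00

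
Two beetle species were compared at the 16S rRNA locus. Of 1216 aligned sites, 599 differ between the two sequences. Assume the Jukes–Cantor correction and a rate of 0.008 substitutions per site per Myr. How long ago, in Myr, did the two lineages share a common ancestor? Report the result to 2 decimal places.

50.13

p = 599/1216 ≈ 0.492599.
d = −(3/4) ln(1 − 4p/3) = −0.75 ln(1 − 0.656799) = −0.75 ln(0.343201)
  = −0.75 × (-1.069439) = 0.802079 substitutions/site.
Under a molecular clock d = 2μt, so t = d/(2μ) = 0.802079 / (2 × 0.008) = 50.13 Myr.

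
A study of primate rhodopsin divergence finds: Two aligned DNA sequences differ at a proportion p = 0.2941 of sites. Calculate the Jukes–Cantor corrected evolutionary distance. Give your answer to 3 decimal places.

0.373

d = −(3/4) ln(1 − 4p/3) = −0.75 ln(1 − 0.392133) = −0.75 ln(0.607867)
  = −0.75 × (-0.497799) = 0.373349 substitutions/site.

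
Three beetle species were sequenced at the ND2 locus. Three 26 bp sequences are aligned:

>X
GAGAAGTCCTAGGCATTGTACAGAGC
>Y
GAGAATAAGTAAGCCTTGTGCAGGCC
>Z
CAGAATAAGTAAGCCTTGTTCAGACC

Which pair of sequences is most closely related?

Y and Z

X–Y: 9/26 differ, p = 0.346, d = 0.464.
X–Z: 9/26 differ, p = 0.346, d = 0.464.
Y–Z: 3/26 differ, p = 0.115, d = 0.125.
The smallest distance is between Y and Z.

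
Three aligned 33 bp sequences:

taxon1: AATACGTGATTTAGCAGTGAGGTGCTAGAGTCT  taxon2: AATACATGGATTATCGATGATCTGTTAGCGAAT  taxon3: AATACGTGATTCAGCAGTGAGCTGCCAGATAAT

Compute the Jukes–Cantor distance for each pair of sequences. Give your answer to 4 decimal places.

d(taxon1,taxon2) = 0.4975, d(taxon1,taxon3) = 0.2082, d(taxon2,taxon3) = 0.4975

taxon1–taxon2: 12/33 sites differ → p ≈ 0.363636, d = −0.75 ln(1 − 0.484848) = 0.497470 ≈ 0.4975.
taxon1–taxon3: 6/33 sites differ → p ≈ 0.181818, d = −0.75 ln(1 − 0.242424) = 0.208224 ≈ 0.2082.
taxon2–taxon3: 12/33 sites differ → p ≈ 0.363636, d = −0.75 ln(1 − 0.484848) = 0.497470 ≈ 0.4975.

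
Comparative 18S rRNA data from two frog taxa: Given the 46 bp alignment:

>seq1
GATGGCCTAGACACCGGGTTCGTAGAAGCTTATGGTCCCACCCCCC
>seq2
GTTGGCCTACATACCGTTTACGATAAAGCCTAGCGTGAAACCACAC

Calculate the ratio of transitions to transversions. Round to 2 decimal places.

Transitions are A↔G and C↔T; transversions are all other mismatches.
Transitions: 3. Transversions: 14.
R = 3/14 = 0.214285… ≈ 0.21 (to 2 d.p.).

0.21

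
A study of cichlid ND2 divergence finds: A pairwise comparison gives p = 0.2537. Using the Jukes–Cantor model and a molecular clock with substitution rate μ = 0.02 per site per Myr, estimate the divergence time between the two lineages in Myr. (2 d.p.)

d = −(3/4) ln(1 − 4p/3) = −0.75 ln(1 − 0.338267) = −0.75 ln(0.661733)
  = −0.75 × (-0.412893) = 0.309670 substitutions/site.
Under a molecular clock d = 2μt, so t = d/(2μ) = 0.309670 / (2 × 0.02) = 7.74 Myr.

7.74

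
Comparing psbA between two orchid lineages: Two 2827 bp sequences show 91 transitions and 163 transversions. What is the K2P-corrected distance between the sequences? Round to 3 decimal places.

0.096

P = 91/2827 ≈ 0.03219 and Q = 163/2827 ≈ 0.057658.
Under the Kimura two-parameter model, d = −½ ln(1 − 2P − Q) − ¼ ln(1 − 2Q).
1 − 2P − Q = 0.877962, giving −½ ln(0.877962) = 0.065076.
1 − 2Q = 0.884684, giving −¼ ln(0.884684) = 0.030631.
d = 0.065076 + 0.030631 = 0.095707.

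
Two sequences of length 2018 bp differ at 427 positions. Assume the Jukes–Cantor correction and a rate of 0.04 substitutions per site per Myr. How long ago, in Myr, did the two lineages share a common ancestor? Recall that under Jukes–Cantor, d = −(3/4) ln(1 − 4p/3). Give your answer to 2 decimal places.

3.11

p = 427/2018 ≈ 0.211596.
d = −(3/4) ln(1 − 4p/3) = −0.75 ln(1 − 0.282128) = −0.75 ln(0.717872)
  = −0.75 × (-0.331464) = 0.248598 substitutions/site.
Under a molecular clock d = 2μt, so t = d/(2μ) = 0.248598 / (2 × 0.04) = 3.11 Myr.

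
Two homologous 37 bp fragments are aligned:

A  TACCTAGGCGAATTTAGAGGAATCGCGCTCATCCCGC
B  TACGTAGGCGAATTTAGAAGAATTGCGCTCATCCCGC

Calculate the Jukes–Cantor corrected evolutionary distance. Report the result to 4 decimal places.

0.0858

The sequences differ at 3 of 37 sites (4, 19, 24), so p = 3/37 ≈ 0.081081.
d = −(3/4) ln(1 − 4p/3) = −0.75 ln(1 − 0.108108) = −0.75 ln(0.891892)
  = −0.75 × (-0.114410) = 0.085808 substitutions/site.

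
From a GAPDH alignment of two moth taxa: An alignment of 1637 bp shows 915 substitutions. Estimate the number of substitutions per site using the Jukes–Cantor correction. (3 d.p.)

p = 915/1637 ≈ 0.558949.
d = −(3/4) ln(1 − 4p/3) = −0.75 ln(1 − 0.745265) = −0.75 ln(0.254735)
  = −0.75 × (-1.367531) = 1.025648 substitutions/site.

1.026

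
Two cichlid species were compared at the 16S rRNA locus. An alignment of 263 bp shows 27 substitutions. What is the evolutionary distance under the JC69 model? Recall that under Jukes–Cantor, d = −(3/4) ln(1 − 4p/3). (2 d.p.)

p = 27/263 ≈ 0.102662.
d = −(3/4) ln(1 − 4p/3) = −0.75 ln(1 − 0.136883) = −0.75 ln(0.863117)
  = −0.75 × (-0.147205) = 0.110404 substitutions/site.

0.11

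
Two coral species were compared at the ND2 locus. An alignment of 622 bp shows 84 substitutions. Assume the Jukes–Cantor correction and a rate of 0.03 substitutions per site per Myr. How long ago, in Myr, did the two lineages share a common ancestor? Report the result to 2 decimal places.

p = 84/622 ≈ 0.135048.
d = −(3/4) ln(1 − 4p/3) = −0.75 ln(1 − 0.180064) = −0.75 ln(0.819936)
  = −0.75 × (-0.198529) = 0.148897 substitutions/site.
Under a molecular clock d = 2μt, so t = d/(2μ) = 0.148897 / (2 × 0.03) = 2.48 Myr.

2.48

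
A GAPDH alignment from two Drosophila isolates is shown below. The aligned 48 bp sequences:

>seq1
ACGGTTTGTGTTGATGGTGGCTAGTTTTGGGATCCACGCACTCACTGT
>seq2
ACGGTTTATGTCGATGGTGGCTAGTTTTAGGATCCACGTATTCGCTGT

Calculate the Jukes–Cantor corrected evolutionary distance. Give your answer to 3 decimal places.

0.137

The sequences differ at 6 of 48 sites (8, 12, 29, 39, 41, 44), so p = 6/48 = 0.125.
d = −(3/4) ln(1 − 4p/3) = −0.75 ln(1 − 0.166667) = −0.75 ln(0.833333)
  = −0.75 × (-0.182322) = 0.136742 substitutions/site.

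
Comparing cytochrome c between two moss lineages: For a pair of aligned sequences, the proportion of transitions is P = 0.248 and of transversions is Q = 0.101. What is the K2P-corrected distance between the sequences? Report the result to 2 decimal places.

Under the Kimura two-parameter model, d = −½ ln(1 − 2P − Q) − ¼ ln(1 − 2Q).
1 − 2P − Q = 0.403, giving −½ ln(0.403) = 0.454409.
1 − 2Q = 0.798, giving −¼ ln(0.798) = 0.056412.
d = 0.454409 + 0.056412 = 0.510821.

0.51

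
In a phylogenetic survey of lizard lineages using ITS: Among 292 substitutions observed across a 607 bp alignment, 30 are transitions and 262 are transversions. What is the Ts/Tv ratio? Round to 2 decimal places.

0.11

R = 30/262 = 0.114503… ≈ 0.11 (to 2 d.p.).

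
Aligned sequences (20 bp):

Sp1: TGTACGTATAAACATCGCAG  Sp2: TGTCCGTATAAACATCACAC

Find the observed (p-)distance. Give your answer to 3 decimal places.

The sequences differ at 3 of 20 positions (sites 4, 17, 20).
p = 3/20 = 0.150.

0.150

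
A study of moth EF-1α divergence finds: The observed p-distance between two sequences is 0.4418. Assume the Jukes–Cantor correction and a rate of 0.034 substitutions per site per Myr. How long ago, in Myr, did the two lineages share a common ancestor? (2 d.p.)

9.81

d = −(3/4) ln(1 − 4p/3) = −0.75 ln(1 − 0.589067) = −0.75 ln(0.410933)
  = −0.75 × (-0.889325) = 0.666994 substitutions/site.
Under a molecular clock d = 2μt, so t = d/(2μ) = 0.666994 / (2 × 0.034) = 9.81 Myr.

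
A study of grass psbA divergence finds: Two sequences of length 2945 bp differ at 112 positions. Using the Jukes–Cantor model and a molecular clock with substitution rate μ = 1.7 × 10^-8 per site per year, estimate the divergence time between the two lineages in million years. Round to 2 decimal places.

p = 112/2945 ≈ 0.038031.
d = −(3/4) ln(1 − 4p/3) = −0.75 ln(1 − 0.050708) = −0.75 ln(0.949292)
  = −0.75 × (-0.052039) = 0.039029 substitutions/site.
Under a molecular clock d = 2μt, so t = d/(2μ) = 0.039029 / (2 × 1.7 × 10^-8) = 1.15 million years.

1.15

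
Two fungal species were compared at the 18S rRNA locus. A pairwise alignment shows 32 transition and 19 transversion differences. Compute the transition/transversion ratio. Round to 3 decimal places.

1.684

R = 32/19 = 1.684210… ≈ 1.684 (to 3 d.p.).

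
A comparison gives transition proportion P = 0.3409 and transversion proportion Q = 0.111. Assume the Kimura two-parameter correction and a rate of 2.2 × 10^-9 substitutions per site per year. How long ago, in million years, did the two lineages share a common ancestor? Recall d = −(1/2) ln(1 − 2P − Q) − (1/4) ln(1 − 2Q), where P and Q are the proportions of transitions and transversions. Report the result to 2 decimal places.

193.13

Under the Kimura two-parameter model, d = −½ ln(1 − 2P − Q) − ¼ ln(1 − 2Q).
1 − 2P − Q = 0.2072, giving −½ ln(0.2072) = 0.787035.
1 − 2Q = 0.778, giving −¼ ln(0.778) = 0.062757.
d = 0.787035 + 0.062757 = 0.849792.
Under a molecular clock d = 2μt, so t = d/(2μ) = 0.849792 / (2 × 2.2 × 10^-9) = 193.13 million years.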